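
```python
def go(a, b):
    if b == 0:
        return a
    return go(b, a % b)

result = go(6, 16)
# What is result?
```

go(6, 16) -> go(16, 6) -> go(6, 4) -> go(4, 2) -> go(2, 0) -> 2

Answer: 2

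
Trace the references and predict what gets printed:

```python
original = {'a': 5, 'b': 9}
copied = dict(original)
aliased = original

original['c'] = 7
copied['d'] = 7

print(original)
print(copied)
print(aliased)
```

Key concept: dict() creates copy, assignment creates alias.
Step by step:
`original = {'a': 5, 'b': 9}` → original = {'a': 5, 'b': 9}
`copied = dict(original)` → copied = {'a': 5, 'b': 9}
`aliased = original` → aliased = {'a': 5, 'b': 9} (same object as original)
`original['c'] = 7` → original = {'a': 5, 'b': 9, 'c': 7} (same object as aliased); aliased = {'a': 5, 'b': 9, 'c': 7} (same object as original)
`copied['d'] = 7` → copied = {'a': 5, 'b': 9, 'd': 7}
`print(original)` → prints {'a': 5, 'b': 9, 'c': 7}
`print(copied)` → prints {'a': 5, 'b': 9, 'd': 7}
`print(aliased)` → prints {'a': 5, 'b': 9, 'c': 7}

Answer:
{'a': 5, 'b': 9, 'c': 7}
{'a': 5, 'b': 9, 'd': 7}
{'a': 5, 'b': 9, 'c': 7}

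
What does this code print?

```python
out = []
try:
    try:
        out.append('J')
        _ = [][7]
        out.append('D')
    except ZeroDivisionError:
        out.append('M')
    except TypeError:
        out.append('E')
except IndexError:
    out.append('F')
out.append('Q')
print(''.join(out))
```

Execution trace: 'J' (try body) → 'F' (outer except IndexError) → 'Q' (after the try/except). Output: JFQ

Answer: JFQ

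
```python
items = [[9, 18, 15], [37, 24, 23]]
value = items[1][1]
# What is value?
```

Trace:
`items = [[9, 18, 15], [37, 24, 23]]` → items = [[9, 18, 15], [37, 24, 23]]
`value = items[1][1]` → value = 24
So value = 24

Answer: 24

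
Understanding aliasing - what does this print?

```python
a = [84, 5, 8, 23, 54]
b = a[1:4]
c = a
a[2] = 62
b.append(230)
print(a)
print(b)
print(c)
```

Key concept: slice vs alias.
Step by step:
`a = [84, 5, 8, 23, 54]` → a = [84, 5, 8, 23, 54]
`b = a[1:4]` → b = [5, 8, 23]
`c = a` → c = [84, 5, 8, 23, 54] (same object as a)
`a[2] = 62` → a = [84, 5, 62, 23, 54] (same object as c); c = [84, 5, 62, 23, 54] (same object as a)
`b.append(230)` → b = [5, 8, 23, 230]
`print(a)` → prints [84, 5, 62, 23, 54]
`print(b)` → prints [5, 8, 23, 230]
`print(c)` → prints [84, 5, 62, 23, 54]

Answer:
[84, 5, 62, 23, 54]
[5, 8, 23, 230]
[84, 5, 62, 23, 54]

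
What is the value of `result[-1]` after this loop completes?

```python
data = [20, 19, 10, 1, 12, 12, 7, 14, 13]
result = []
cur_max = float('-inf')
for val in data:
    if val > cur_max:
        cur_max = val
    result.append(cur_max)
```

Running max ends at 20
`result` takes the values: [] → [20] → [20, 20] → [20, 20, 20] → [20, 20, 20, 20] → [20, 20, 20, 20, 20] → [20, 20, 20, 20, 20, 20] → [20, 20, 20, 20, 20, 20, 20] → [20, 20, 20, 20, 20, 20, 20, 20] → [20, 20, 20, 20, 20, 20, 20, 20, 20]
So `result[-1]` = 20

Answer: 20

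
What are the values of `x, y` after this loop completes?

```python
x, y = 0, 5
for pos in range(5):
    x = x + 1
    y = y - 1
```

x goes 0→5, y goes 5→0
`x, y` takes the values: (0, 5) → (1, 5) → (1, 4) → (2, 4) → (2, 3) → (3, 3) → (3, 2) → (4, 2) → (4, 1) → (5, 1) → (5, 0)

Answer: 5, 0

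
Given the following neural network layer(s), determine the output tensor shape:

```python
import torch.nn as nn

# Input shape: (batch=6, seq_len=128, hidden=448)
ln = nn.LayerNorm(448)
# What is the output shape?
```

Input: (6, 128, 448) -> Output: (6, 128, 448)

Answer: (6, 128, 448)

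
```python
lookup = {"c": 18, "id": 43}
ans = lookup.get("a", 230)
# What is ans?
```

Trace:
`lookup = {"c": 18, "id": 43}` → lookup = {'c': 18, 'id': 43}
`ans = lookup.get("a", 230)` → ans = 230
So ans = 230

Answer: 230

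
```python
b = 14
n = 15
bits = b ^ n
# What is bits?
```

Trace:
`b = 14` → b = 14
`n = 15` → n = 15
`bits = b ^ n` → bits = 1
So bits = 1

Answer: 1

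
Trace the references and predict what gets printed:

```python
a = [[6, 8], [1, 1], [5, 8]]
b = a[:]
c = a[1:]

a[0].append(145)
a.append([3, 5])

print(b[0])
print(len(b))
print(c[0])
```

Key concept: slice with nested mutation.
Step by step:
`a = [[6, 8], [1, 1], [5, 8]]` → a = [[6, 8], [1, 1], [5, 8]]
`b = a[:]` → b = [[6, 8], [1, 1], [5, 8]]
`c = a[1:]` → c = [[1, 1], [5, 8]]
`a[0].append(145)` → a = [[6, 8, 145], [1, 1], [5, 8]]; b = [[6, 8, 145], [1, 1], [5, 8]]
`a.append([3, 5])` → a = [[6, 8, 145], [1, 1], [5, 8], [3, 5]]
`print(b[0])` → prints [6, 8, 145]
`print(len(b))` → prints 3
`print(c[0])` → prints [1, 1]

Answer:
[6, 8, 145]
3
[1, 1]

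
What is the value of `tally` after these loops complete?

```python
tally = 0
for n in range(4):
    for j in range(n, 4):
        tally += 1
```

Upper triangle: 4 + 3 + ... + 1
`tally` takes the values: 0 → 1 → 2 → 3 → 4 → 5 → 6 → 7 → 8 → 9 → 10

Answer: 10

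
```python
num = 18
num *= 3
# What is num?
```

Trace:
`num = 18` → num = 18
`num *= 3` → num = 54
So num = 54

Answer: 54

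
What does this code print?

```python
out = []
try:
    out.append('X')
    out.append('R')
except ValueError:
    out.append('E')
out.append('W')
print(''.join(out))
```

Execution trace: 'X' (try body) → 'R' (try body, no exception) → 'W' (after the try/except). Output: XRW

Answer: XRW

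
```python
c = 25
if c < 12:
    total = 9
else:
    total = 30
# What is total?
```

Trace:
`c = 25` → c = 25
`if c < 12: ...` → c < 12 is False, take else branch → total = 30
So total = 30

Answer: 30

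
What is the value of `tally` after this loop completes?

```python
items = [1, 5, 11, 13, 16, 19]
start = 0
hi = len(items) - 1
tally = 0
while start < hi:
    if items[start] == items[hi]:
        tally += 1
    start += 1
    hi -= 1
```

Count matching pairs from ends
`tally` takes the values: 0

Answer: 0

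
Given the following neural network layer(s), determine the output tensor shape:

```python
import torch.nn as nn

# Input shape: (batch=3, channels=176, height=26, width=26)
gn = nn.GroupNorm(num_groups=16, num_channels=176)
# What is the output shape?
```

Input: (3, 176, 26, 26) -> Output: (3, 176, 26, 26)

Answer: (3, 176, 26, 26)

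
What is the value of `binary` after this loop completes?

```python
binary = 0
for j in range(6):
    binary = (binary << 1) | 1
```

Build 6 consecutive 1-bits: 0b111111
`binary` takes the values: 0 → 1 → 3 → 7 → 15 → 31 → 63

Answer: 63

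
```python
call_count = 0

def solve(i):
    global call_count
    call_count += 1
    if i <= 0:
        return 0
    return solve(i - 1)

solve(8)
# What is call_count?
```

Linear recursion stepping by 1: 9 calls from i=8 down to ≤0.

Answer: 9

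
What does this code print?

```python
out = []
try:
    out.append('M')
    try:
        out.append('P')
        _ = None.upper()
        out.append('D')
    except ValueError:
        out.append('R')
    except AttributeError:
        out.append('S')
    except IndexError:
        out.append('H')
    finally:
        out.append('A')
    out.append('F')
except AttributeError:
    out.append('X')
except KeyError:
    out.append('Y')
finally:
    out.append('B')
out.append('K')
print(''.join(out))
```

Execution trace: 'M' (try body) → 'P' (inner try body) → 'S' (inner except AttributeError) → 'A' (inner finally) → 'F' (try body, no exception) → 'B' (finally) → 'K' (after the try/except). Output: MPSAFBK

Answer: MPSAFBK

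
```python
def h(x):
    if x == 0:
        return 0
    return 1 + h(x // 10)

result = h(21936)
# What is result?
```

Count of digits of 21936: 5

Answer: 5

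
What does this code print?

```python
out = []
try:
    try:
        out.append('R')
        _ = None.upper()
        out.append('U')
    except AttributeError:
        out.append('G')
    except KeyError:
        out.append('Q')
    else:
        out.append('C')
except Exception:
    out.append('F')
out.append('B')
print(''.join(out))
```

Execution trace: 'R' (inner try body) → 'G' (inner except AttributeError) → 'B' (after the try/except). Output: RGB

Answer: RGB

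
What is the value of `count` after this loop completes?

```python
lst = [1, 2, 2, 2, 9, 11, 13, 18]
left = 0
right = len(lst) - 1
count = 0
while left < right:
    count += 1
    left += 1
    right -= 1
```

Iterations until pointers meet (list length 8)
`count` takes the values: 0 → 1 → 2 → 3 → 4

Answer: 4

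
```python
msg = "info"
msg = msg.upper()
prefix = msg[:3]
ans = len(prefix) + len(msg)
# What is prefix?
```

Trace:
`msg = "info"` → msg = 'info'
`msg = msg.upper()` → msg = 'INFO'
`prefix = msg[:3]` → prefix = 'INF'
`ans = len(prefix) + len(msg)` → ans = 7
So prefix = 'INF'

Answer: 'INF'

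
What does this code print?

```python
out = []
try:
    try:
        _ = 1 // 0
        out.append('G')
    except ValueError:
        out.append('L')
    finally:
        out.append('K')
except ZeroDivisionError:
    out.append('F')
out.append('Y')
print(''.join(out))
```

Execution trace: 'K' (inner finally) → 'F' (outer except ZeroDivisionError) → 'Y' (after the try/except). Output: KFY

Answer: KFY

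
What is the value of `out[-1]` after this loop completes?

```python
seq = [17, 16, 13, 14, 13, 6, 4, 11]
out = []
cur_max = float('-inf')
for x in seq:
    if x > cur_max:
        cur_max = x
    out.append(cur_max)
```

Running max ends at 17
`out` takes the values: [] → [17] → [17, 17] → [17, 17, 17] → [17, 17, 17, 17] → [17, 17, 17, 17, 17] → [17, 17, 17, 17, 17, 17] → [17, 17, 17, 17, 17, 17, 17] → [17, 17, 17, 17, 17, 17, 17, 17]
So `out[-1]` = 17

Answer: 17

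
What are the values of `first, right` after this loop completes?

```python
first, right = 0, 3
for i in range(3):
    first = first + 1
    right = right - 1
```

first goes 0→3, right goes 3→0
`first, right` takes the values: (0, 3) → (1, 3) → (1, 2) → (2, 2) → (2, 1) → (3, 1) → (3, 0)

Answer: 3, 0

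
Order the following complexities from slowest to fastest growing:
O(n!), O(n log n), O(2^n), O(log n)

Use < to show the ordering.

Ordered by growth rate: O(log n) < O(n log n) < O(2^n) < O(n!)

Answer: O(log n) < O(n log n) < O(2^n) < O(n!)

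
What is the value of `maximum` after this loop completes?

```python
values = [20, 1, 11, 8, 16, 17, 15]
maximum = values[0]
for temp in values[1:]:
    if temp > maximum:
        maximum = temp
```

Maximum of [20, 1, 11, 8, 16, 17, 15]
`maximum` takes the values: 20

Answer: 20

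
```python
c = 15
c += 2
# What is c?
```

Trace:
`c = 15` → c = 15
`c += 2` → c = 17
So c = 17

Answer: 17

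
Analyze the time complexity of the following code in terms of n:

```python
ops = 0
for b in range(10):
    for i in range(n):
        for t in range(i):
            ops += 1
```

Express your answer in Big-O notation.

Each loop level contributes: 1 × n × n. Multiplying the contributions gives O(n^2).

Answer: O(n^2)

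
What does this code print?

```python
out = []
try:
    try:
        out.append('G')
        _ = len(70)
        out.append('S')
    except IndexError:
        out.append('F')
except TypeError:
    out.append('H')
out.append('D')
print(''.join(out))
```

Execution trace: 'G' (try body) → 'H' (outer except TypeError) → 'D' (after the try/except). Output: GHD

Answer: GHD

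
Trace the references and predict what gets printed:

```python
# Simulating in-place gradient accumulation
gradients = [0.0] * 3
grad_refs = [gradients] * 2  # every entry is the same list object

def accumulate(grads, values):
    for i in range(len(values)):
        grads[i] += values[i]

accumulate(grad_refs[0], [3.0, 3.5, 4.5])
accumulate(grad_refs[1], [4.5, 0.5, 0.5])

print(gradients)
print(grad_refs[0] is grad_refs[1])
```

Key concept: gradient accumulation aliasing.
Step by step:
`gradients = [0.0] * 3` → gradients = [0.0, 0.0, 0.0]
`grad_refs = [gradients] * 2` → grad_refs = [[0.0, 0.0, 0.0], [0.0, 0.0, 0.0]]
`accumulate(grad_refs[0], [3.0, 3.5, 4.5])` → gradients = [3.0, 3.5, 4.5]; grad_refs = [[3.0, 3.5, 4.5], [3.0, 3.5, 4.5]]
`accumulate(grad_refs[1], [4.5, 0.5, 0.5])` → gradients = [7.5, 4.0, 5.0]; grad_refs = [[7.5, 4.0, 5.0], [7.5, 4.0, 5.0]]
`print(gradients)` → prints [7.5, 4.0, 5.0]
`print(grad_refs[0] is grad_refs[1])` → prints True

Answer:
[7.5, 4.0, 5.0]
True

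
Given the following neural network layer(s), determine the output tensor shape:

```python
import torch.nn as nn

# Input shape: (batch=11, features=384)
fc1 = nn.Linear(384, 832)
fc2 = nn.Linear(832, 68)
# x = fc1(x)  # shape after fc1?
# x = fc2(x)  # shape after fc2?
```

Input: (11, 384) -> after fc1: (11, 832) -> Output: (11, 68)

Answer: (11, 68)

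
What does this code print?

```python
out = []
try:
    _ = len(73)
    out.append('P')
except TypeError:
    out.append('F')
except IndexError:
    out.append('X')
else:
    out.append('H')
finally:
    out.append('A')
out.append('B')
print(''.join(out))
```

Execution trace: 'F' (except TypeError) → 'A' (finally) → 'B' (after the try/except). Output: FAB

Answer: FAB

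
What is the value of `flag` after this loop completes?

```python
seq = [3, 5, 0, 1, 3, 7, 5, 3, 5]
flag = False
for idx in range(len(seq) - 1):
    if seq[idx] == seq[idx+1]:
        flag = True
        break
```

Check consecutive duplicates in [3, 5, 0, 1, 3, 7, 5, 3, 5]
`flag` takes the values: False

Answer: False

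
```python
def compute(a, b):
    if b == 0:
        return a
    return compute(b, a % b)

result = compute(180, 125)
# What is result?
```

compute(180, 125) -> compute(125, 55) -> compute(55, 15) -> compute(15, 10) -> compute(10, 5) -> compute(5, 0) -> 5

Answer: 5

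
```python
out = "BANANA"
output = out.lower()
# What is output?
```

Trace:
`out = "BANANA"` → out = 'BANANA'
`output = out.lower()` → output = 'banana'
So output = 'banana'

Answer: 'banana'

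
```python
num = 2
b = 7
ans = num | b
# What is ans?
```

Trace:
`num = 2` → num = 2
`b = 7` → b = 7
`ans = num | b` → ans = 7
So ans = 7

Answer: 7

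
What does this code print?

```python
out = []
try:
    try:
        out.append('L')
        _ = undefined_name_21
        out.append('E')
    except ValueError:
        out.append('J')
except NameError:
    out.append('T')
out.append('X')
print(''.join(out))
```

Execution trace: 'L' (try body) → 'T' (outer except NameError) → 'X' (after the try/except). Output: LTX

Answer: LTX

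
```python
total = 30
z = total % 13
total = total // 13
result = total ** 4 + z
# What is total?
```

Trace:
`total = 30` → total = 30
`z = total % 13` → z = 4
`total = total // 13` → total = 2
`result = total ** 4 + z` → result = 20
So total = 2

Answer: 2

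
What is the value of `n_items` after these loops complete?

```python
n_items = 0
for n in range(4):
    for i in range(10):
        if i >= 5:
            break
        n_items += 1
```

Inner breaks at 5, outer runs 4 times
`n_items` takes the values: 0 → 1 → 2 → 3 → 4 → 5 → 6 → 7 → 8 → 9 → 10 → 11 → 12 → 13 → 14 → 15 → 16 → 17 → 18 → 19 → 20

Answer: 20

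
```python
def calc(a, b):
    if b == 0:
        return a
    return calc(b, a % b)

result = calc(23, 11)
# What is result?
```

calc(23, 11) -> calc(11, 1) -> calc(1, 0) -> 1

Answer: 1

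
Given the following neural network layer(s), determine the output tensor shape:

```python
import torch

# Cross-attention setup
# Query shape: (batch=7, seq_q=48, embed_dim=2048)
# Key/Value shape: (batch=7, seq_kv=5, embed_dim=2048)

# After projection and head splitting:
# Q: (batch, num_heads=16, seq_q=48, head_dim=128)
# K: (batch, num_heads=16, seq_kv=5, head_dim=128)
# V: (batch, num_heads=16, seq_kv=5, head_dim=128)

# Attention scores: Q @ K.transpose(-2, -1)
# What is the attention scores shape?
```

Input: (7, 48, 2048) -> Output: (7, 16, 48, 5)

Answer: (7, 16, 48, 5)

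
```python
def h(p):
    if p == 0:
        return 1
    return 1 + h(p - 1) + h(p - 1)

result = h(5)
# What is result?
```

h(p) = 1 + 2·h(p-1), h(0)=1. Closed form: (1+1)·2^5 - 1 = 63.

Answer: 63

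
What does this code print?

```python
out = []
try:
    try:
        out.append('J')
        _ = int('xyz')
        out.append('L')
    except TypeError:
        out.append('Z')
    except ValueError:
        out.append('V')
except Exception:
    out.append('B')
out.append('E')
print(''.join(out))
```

Execution trace: 'J' (inner try body) → 'V' (inner except ValueError) → 'E' (after the try/except). Output: JVE

Answer: JVE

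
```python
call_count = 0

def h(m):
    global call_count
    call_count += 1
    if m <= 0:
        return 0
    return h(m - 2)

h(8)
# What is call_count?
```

Linear recursion stepping by 2: 5 calls from m=8 down to ≤0.

Answer: 5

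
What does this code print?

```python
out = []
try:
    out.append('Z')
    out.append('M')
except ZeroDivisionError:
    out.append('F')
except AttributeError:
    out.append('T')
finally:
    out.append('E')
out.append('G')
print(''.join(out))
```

Execution trace: 'Z' (try body) → 'M' (try body, no exception) → 'E' (finally) → 'G' (after the try/except). Output: ZMEG

Answer: ZMEG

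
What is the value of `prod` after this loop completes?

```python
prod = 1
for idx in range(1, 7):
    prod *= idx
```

6! = 720
`prod` takes the values: 1 → 2 → 6 → 24 → 120 → 720

Answer: 720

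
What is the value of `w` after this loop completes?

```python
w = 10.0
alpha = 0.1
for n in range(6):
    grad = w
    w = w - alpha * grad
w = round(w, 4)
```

Gradient descent: w = 10.0 * (1 - 0.1)^6
`w` takes the values: 10.0 → 9.0 → 8.1 → 7.29 → 6.561 → 5.9049 → 5.31441 → 5.3144

Answer: 5.3144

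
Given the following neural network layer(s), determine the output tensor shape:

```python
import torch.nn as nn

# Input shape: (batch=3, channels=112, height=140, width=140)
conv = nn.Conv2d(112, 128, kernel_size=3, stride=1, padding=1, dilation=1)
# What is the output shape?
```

Input: (3, 112, 140, 140) -> Output: (3, 128, 140, 140)

Answer: (3, 128, 140, 140)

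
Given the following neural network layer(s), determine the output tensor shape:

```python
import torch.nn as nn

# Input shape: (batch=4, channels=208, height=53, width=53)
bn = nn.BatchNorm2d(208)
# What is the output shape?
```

Input: (4, 208, 53, 53) -> Output: (4, 208, 53, 53)

Answer: (4, 208, 53, 53)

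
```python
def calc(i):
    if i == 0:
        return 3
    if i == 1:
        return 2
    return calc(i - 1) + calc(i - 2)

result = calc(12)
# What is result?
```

Build up from base cases: calc(0)=3, calc(1)=2, calc(2)=5, calc(3)=7, calc(4)=12, calc(5)=19, calc(6)=31, ..., calc(12)=555

Answer: 555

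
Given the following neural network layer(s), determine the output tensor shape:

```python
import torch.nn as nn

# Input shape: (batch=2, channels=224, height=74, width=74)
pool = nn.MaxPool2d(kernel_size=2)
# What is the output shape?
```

Input: (2, 224, 74, 74) -> Output: (2, 224, 37, 37)

Answer: (2, 224, 37, 37)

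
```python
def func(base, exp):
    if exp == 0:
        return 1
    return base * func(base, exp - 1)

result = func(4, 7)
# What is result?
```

func(4, 7) = 4 * 4 * 4 * 4 * 4 * 4 * 4 = 16384

Answer: 16384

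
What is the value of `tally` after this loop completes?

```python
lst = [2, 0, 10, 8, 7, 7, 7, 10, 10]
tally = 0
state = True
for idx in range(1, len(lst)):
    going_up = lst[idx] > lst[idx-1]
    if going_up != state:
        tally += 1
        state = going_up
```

Count direction changes in [2, 0, 10, 8, 7, 7, 7, 10, 10]
`tally` takes the values: 0 → 1 → 2 → 3 → 4 → 5

Answer: 5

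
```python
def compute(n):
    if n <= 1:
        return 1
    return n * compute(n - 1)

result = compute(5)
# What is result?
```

compute(5) = 5 * 4 * 3 * 2 * 1 = 120

Answer: 120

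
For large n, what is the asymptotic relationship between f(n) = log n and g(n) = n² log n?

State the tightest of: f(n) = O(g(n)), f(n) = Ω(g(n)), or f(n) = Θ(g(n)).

log n vs n² log n: f(n) = O(g(n)) but not Ω(g(n)) — n² log n grows strictly faster than log n.

Answer: f(n) = O(g(n)) but not Ω(g(n)) — n² log n grows strictly faster than log n.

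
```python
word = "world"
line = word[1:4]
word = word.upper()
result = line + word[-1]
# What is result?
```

Trace:
`word = "world"` → word = 'world'
`line = word[1:4]` → line = 'orl'
`word = word.upper()` → word = 'WORLD'
`result = line + word[-1]` → result = 'orlD'
So result = 'orlD'

Answer: 'orlD'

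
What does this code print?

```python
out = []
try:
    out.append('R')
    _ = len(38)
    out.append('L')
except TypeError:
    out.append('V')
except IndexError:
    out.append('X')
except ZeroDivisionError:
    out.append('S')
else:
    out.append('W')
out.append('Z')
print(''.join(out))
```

Execution trace: 'R' (try body) → 'V' (except TypeError) → 'Z' (after the try/except). Output: RVZ

Answer: RVZ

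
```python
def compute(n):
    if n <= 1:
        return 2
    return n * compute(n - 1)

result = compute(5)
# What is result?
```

compute(5) = 5 * 4 * 3 * 2 * 2 = 240

Answer: 240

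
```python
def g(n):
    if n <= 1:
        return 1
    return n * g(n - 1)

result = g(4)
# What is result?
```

g(4) = 4 * 3 * 2 * 1 = 24

Answer: 24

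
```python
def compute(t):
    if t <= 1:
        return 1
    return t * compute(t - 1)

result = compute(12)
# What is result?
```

compute(12) = 12 * 11 * 10 * 9 * 8 * 7 * 6 * 5 * 4 * 3 * 2 * 1 = 479001600

Answer: 479001600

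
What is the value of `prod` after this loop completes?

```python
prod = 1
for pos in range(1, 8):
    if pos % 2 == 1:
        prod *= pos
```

Product of odd numbers 1 to 7
`prod` takes the values: 1 → 3 → 15 → 105

Answer: 105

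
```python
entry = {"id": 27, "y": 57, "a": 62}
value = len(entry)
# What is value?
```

Trace:
`entry = {"id": 27, "y": 57, "a": 62}` → entry = {'id': 27, 'y': 57, 'a': 62}
`value = len(entry)` → value = 3
So value = 3

Answer: 3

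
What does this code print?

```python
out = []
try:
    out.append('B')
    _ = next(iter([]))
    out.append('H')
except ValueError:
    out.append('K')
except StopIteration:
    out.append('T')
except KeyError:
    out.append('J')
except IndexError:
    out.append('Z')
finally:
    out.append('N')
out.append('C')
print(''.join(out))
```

Execution trace: 'B' (try body) → 'T' (except StopIteration) → 'N' (finally) → 'C' (after the try/except). Output: BTNC

Answer: BTNC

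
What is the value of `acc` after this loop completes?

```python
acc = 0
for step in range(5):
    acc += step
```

Sum of 0 to 4 = 10
`acc` takes the values: 0 → 1 → 3 → 6 → 10

Answer: 10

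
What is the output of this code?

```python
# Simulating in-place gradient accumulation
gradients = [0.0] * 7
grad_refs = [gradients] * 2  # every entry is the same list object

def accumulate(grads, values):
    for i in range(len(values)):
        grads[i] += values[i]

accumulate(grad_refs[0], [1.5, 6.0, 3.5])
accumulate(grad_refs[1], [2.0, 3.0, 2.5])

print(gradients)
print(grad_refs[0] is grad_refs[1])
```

Key concept: gradient accumulation aliasing.
Step by step:
`gradients = [0.0] * 7` → gradients = [0.0, 0.0, 0.0, 0.0, 0.0, 0.0, 0.0]
`grad_refs = [gradients] * 2` → grad_refs = [[0.0, 0.0, 0.0, 0.0, 0.0, 0.0, 0.0], [0.0, 0.0, 0.0, 0.0, 0.0, 0.0, 0.0]]
`accumulate(grad_refs[0], [1.5, 6.0, 3.5])` → gradients = [1.5, 6.0, 3.5, 0.0, 0.0, 0.0, 0.0]; grad_refs = [[1.5, 6.0, 3.5, 0.0, 0.0, 0.0, 0.0], [1.5, 6.0, 3.5, 0.0, 0.0, 0.0, 0.0]]
`accumulate(grad_refs[1], [2.0, 3.0, 2.5])` → gradients = [3.5, 9.0, 6.0, 0.0, 0.0, 0.0, 0.0]; grad_refs = [[3.5, 9.0, 6.0, 0.0, 0.0, 0.0, 0.0], [3.5, 9.0, 6.0, 0.0, 0.0, 0.0, 0.0]]
`print(gradients)` → prints [3.5, 9.0, 6.0, 0.0, 0.0, 0.0, 0.0]
`print(grad_refs[0] is grad_refs[1])` → prints True

Answer:
[3.5, 9.0, 6.0, 0.0, 0.0, 0.0, 0.0]
True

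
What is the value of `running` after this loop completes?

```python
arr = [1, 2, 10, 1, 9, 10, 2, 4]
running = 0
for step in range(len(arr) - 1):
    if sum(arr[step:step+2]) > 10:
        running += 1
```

Count windows with sum > 10
`running` takes the values: 0 → 1 → 2 → 3 → 4

Answer: 4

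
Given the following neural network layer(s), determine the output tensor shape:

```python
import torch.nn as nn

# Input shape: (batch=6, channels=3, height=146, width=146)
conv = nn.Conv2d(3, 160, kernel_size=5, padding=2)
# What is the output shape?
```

Input: (6, 3, 146, 146) -> Output: (6, 160, 146, 146)

Answer: (6, 160, 146, 146)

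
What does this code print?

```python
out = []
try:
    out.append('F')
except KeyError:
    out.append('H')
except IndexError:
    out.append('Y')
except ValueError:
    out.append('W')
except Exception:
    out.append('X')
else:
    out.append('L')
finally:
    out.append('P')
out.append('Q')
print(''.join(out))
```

Execution trace: 'F' (try body, no exception) → 'L' (else) → 'P' (finally) → 'Q' (after the try/except). Output: FLPQ

Answer: FLPQ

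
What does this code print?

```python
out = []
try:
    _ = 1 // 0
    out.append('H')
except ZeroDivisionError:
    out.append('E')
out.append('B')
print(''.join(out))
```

Execution trace: 'E' (except ZeroDivisionError) → 'B' (after the try/except). Output: EB

Answer: EB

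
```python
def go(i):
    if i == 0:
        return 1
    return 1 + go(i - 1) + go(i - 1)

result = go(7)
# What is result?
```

go(i) = 1 + 2·go(i-1), go(0)=1. Closed form: (1+1)·2^7 - 1 = 255.

Answer: 255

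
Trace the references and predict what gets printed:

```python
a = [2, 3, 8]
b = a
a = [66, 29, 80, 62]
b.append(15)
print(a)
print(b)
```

Key concept: rebinding vs mutation: a is rebound to a new list, b still points at the original.
Step by step:
`a = [2, 3, 8]` → a = [2, 3, 8]
`b = a` → b = [2, 3, 8] (same object as a)
`a = [66, 29, 80, 62]` → a = [66, 29, 80, 62]
`b.append(15)` → b = [2, 3, 8, 15]
`print(a)` → prints [66, 29, 80, 62]
`print(b)` → prints [2, 3, 8, 15]

Answer:
[66, 29, 80, 62]
[2, 3, 8, 15]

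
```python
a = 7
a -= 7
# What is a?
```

Trace:
`a = 7` → a = 7
`a -= 7` → a = 0
So a = 0

Answer: 0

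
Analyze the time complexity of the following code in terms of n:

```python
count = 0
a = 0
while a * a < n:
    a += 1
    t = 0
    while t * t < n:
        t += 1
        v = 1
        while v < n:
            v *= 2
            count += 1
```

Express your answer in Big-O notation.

Each loop level contributes: √n × √n × log n. Multiplying the contributions gives O(n log n).

Answer: O(n log n)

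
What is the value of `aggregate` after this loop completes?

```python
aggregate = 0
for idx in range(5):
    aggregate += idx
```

Sum of 0 to 4 = 10
`aggregate` takes the values: 0 → 1 → 3 → 6 → 10

Answer: 10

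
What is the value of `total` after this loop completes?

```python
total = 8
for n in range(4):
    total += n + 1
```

Start at 8, add 1 to 4 = 18
`total` takes the values: 8 → 9 → 11 → 14 → 18

Answer: 18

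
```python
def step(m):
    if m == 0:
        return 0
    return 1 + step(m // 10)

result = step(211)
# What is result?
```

Count of digits of 211: 3

Answer: 3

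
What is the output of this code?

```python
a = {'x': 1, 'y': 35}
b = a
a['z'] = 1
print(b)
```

Key concept: dict aliasing.
Step by step:
`a = {'x': 1, 'y': 35}` → a = {'x': 1, 'y': 35}
`b = a` → b = {'x': 1, 'y': 35} (same object as a)
`a['z'] = 1` → a = {'x': 1, 'y': 35, 'z': 1} (same object as b); b = {'x': 1, 'y': 35, 'z': 1} (same object as a)
`print(b)` → prints {'x': 1, 'y': 35, 'z': 1}

Answer: {'x': 1, 'y': 35, 'z': 1}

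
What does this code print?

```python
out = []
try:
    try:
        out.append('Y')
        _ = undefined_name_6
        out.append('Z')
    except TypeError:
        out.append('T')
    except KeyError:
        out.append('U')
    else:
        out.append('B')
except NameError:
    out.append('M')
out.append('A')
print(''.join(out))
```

Execution trace: 'Y' (inner try body) → 'M' (outer except NameError) → 'A' (after the try/except). Output: YMA

Answer: YMA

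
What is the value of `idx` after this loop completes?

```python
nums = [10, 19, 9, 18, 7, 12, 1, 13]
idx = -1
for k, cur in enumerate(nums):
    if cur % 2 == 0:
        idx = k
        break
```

First even number index in [10, 19, 9, 18, 7, 12, 1, 13]
`idx` takes the values: -1 → 0

Answer: 0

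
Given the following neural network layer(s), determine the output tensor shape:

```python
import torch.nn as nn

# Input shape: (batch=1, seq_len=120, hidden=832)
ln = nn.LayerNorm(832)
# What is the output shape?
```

Input: (1, 120, 832) -> Output: (1, 120, 832)

Answer: (1, 120, 832)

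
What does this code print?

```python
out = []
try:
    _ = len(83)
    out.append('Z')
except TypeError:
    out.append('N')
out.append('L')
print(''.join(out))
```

Execution trace: 'N' (except TypeError) → 'L' (after the try/except). Output: NL

Answer: NL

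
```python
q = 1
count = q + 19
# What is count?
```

Trace:
`q = 1` → q = 1
`count = q + 19` → count = 20
So count = 20

Answer: 20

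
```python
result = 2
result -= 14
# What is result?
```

Trace:
`result = 2` → result = 2
`result -= 14` → result = -12
So result = -12

Answer: -12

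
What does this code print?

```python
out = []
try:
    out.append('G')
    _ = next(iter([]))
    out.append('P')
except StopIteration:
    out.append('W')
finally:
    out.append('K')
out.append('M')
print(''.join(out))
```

Execution trace: 'G' (try body) → 'W' (except StopIteration) → 'K' (finally) → 'M' (after the try/except). Output: GWKM

Answer: GWKM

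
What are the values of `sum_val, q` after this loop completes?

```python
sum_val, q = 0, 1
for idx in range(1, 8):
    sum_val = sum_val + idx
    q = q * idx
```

Sum and factorial of 1 to 7
`sum_val, q` takes the values: (0, 1) → (1, 1) → (3, 1) → (3, 2) → (6, 2) → (6, 6) → (10, 6) → (10, 24) → (15, 24) → (15, 120) → (21, 120) → (21, 720) → (28, 720) → (28, 5040)

Answer: 28, 5040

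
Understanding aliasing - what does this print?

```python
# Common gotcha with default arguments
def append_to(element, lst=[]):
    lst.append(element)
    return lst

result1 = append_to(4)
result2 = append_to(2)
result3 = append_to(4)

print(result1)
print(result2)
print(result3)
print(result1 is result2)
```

Key concept: mutable default argument gotcha.
Step by step:
`result1 = append_to(4)` → result1 = [4]
`result2 = append_to(2)` → result1 = [4, 2] (same object as result2); result2 = [4, 2] (same object as result1)
`result3 = append_to(4)` → result1 = [4, 2, 4] (same object as result2, result3); result2 = [4, 2, 4] (same object as result1, result3); result3 = [4, 2, 4] (same object as result1, result2)
`print(result1)` → prints [4, 2, 4]
`print(result2)` → prints [4, 2, 4]
`print(result3)` → prints [4, 2, 4]
`print(result1 is result2)` → prints True

Answer:
[4, 2, 4]
[4, 2, 4]
[4, 2, 4]
True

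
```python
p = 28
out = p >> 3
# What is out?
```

Trace:
`p = 28` → p = 28
`out = p >> 3` → out = 3
So out = 3

Answer: 3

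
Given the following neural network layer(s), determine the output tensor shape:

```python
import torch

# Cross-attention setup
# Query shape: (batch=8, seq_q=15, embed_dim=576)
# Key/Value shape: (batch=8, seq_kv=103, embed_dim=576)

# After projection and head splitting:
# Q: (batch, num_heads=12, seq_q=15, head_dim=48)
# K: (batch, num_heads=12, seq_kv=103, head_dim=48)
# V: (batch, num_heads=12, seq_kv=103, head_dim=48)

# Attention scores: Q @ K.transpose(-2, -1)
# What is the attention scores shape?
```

Input: (8, 15, 576) -> Output: (8, 12, 15, 103)

Answer: (8, 12, 15, 103)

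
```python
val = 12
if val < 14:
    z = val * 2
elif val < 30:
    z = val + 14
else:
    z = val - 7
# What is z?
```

Trace:
`val = 12` → val = 12
`if val < 14: ...` → val < 14 is True → z = 24
So z = 24

Answer: 24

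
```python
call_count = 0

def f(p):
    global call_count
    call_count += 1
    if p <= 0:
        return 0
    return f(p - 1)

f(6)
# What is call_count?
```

Linear recursion stepping by 1: 7 calls from p=6 down to ≤0.

Answer: 7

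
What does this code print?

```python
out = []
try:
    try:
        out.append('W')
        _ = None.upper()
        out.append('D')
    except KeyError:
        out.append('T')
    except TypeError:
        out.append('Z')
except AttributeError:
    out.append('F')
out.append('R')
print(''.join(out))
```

Execution trace: 'W' (try body) → 'F' (outer except AttributeError) → 'R' (after the try/except). Output: WFR

Answer: WFR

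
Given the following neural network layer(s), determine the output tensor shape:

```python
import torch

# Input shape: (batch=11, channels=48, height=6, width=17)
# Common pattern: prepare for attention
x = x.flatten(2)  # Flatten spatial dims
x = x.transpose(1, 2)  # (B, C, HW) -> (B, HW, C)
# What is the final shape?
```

Input: (11, 48, 6, 17) -> after flatten(2): (11, 48, 102) -> Output: (11, 102, 48)

Answer: (11, 102, 48)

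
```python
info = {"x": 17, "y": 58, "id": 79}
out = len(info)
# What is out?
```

Trace:
`info = {"x": 17, "y": 58, "id": 79}` → info = {'x': 17, 'y': 58, 'id': 79}
`out = len(info)` → out = 3
So out = 3

Answer: 3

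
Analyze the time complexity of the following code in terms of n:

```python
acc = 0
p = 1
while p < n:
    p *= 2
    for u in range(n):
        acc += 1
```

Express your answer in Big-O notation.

Each loop level contributes: log n × n. Multiplying the contributions gives O(n log n).

Answer: O(n log n)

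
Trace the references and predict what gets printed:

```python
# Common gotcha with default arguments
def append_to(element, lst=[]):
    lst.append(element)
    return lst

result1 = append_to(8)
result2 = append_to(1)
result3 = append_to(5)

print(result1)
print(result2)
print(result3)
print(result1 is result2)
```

Key concept: mutable default argument gotcha.
Step by step:
`result1 = append_to(8)` → result1 = [8]
`result2 = append_to(1)` → result1 = [8, 1] (same object as result2); result2 = [8, 1] (same object as result1)
`result3 = append_to(5)` → result1 = [8, 1, 5] (same object as result2, result3); result2 = [8, 1, 5] (same object as result1, result3); result3 = [8, 1, 5] (same object as result1, result2)
`print(result1)` → prints [8, 1, 5]
`print(result2)` → prints [8, 1, 5]
`print(result3)` → prints [8, 1, 5]
`print(result1 is result2)` → prints True

Answer:
[8, 1, 5]
[8, 1, 5]
[8, 1, 5]
True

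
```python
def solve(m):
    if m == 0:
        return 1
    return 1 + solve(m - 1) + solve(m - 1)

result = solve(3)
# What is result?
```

solve(m) = 1 + 2·solve(m-1), solve(0)=1. Closed form: (1+1)·2^3 - 1 = 15.

Answer: 15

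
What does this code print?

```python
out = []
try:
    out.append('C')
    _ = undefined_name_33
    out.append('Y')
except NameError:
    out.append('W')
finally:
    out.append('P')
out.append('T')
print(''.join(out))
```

Execution trace: 'C' (try body) → 'W' (except NameError) → 'P' (finally) → 'T' (after the try/except). Output: CWPT

Answer: CWPT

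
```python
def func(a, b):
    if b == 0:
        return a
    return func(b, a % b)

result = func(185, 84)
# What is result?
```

func(185, 84) -> func(84, 17) -> func(17, 16) -> func(16, 1) -> func(1, 0) -> 1

Answer: 1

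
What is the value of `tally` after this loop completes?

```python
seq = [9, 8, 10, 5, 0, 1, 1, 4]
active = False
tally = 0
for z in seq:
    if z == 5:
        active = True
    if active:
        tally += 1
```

Count elements after first 5 in [9, 8, 10, 5, 0, 1, 1, 4]
`tally` takes the values: 0 → 1 → 2 → 3 → 4 → 5

Answer: 5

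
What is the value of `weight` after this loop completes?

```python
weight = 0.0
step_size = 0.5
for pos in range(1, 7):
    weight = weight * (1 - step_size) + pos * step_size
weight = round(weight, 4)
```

Moving average with lr=0.5
`weight` takes the values: 0.0 → 0.5 → 1.25 → 2.125 → 3.0625 → 4.03125 → 5.015625 → 5.0156

Answer: 5.0156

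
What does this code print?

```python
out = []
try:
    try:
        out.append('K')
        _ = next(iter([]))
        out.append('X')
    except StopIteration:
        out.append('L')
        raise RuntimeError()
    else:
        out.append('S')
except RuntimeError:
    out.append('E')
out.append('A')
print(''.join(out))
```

Execution trace: 'K' (try body) → 'L' (except StopIteration) → 'E' (outer except RuntimeError) → 'A' (after the try/except). Output: KLEA

Answer: KLEA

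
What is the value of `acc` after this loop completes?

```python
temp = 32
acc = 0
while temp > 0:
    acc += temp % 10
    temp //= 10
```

Sum digits of 32
`acc` takes the values: 0 → 2 → 5

Answer: 5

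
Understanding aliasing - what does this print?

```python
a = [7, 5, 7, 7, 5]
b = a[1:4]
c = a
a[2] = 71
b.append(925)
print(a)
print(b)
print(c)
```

Key concept: slice vs alias.
Step by step:
`a = [7, 5, 7, 7, 5]` → a = [7, 5, 7, 7, 5]
`b = a[1:4]` → b = [5, 7, 7]
`c = a` → c = [7, 5, 7, 7, 5] (same object as a)
`a[2] = 71` → a = [7, 5, 71, 7, 5] (same object as c); c = [7, 5, 71, 7, 5] (same object as a)
`b.append(925)` → b = [5, 7, 7, 925]
`print(a)` → prints [7, 5, 71, 7, 5]
`print(b)` → prints [5, 7, 7, 925]
`print(c)` → prints [7, 5, 71, 7, 5]

Answer:
[7, 5, 71, 7, 5]
[5, 7, 7, 925]
[7, 5, 71, 7, 5]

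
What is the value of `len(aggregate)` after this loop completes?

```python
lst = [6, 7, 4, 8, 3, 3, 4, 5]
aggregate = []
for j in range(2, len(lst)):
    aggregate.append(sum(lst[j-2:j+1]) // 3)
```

Number of 3-element averages
`aggregate` takes the values: [] → [5] → [5, 6] → [5, 6, 5] → [5, 6, 5, 4] → [5, 6, 5, 4, 3] → [5, 6, 5, 4, 3, 4]
So `len(aggregate)` = 6

Answer: 6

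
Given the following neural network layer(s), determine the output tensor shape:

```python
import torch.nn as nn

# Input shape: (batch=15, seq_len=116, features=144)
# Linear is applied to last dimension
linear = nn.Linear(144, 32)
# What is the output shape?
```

Input: (15, 116, 144) -> Output: (15, 116, 32)

Answer: (15, 116, 32)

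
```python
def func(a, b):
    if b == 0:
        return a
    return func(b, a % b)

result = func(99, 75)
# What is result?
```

func(99, 75) -> func(75, 24) -> func(24, 3) -> func(3, 0) -> 3

Answer: 3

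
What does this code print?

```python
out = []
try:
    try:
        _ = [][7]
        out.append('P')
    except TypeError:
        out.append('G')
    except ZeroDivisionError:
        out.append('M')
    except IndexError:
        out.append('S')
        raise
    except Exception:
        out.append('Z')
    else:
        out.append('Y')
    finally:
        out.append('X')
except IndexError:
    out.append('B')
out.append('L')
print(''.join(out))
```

Execution trace: 'S' (inner except IndexError) → 'X' (inner finally) → 'B' (outer except IndexError) → 'L' (after the try/except). Output: SXBL

Answer: SXBL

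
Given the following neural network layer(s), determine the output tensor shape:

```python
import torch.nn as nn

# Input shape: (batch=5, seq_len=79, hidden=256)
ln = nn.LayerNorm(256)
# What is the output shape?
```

Input: (5, 79, 256) -> Output: (5, 79, 256)

Answer: (5, 79, 256)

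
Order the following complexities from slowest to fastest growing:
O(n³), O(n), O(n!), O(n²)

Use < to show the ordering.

Ordered by growth rate: O(n) < O(n²) < O(n³) < O(n!)

Answer: O(n) < O(n²) < O(n³) < O(n!)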